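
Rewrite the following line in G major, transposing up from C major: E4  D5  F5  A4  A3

From C up to G is a perfect fifth; apply that to each pitch.
E4 -> B4
D5 -> A5
F5 -> C6
A4 -> E5
A3 -> E4

B4 A5 C6 E5 E4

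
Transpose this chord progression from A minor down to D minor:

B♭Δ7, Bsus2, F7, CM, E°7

EbΔ7 Esus2 Bb7 FM A°7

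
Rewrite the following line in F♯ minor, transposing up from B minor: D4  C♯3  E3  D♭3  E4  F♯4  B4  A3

A4 G#3 B3 Ab3 B4 C#5 F#5 E4

B minor to F♯ minor up is a perfect fifth, so every note moves up by that interval.
D4 to A4
C#3 to G#3
E3 to B3
Db3 to Ab3
E4 to B4
F#4 to C#5
B4 to F#5
A3 to E4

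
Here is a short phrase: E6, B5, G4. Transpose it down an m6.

E6: a sixth down reaches G, and 8 semitones makes it G#5.
A minor sixth down from B5 gives D#5.
A minor sixth down from G4 gives B3.

G#5 D#5 B3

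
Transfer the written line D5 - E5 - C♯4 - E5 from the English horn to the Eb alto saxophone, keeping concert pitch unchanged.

First find concert pitch: the English horn sounds a perfect fifth below written, so D5 E5 C♯4 E5 sounds G4 A4 F#3 A4.
Then write for Eb alto saxophone: it sounds a major sixth below written, so the part must be a major sixth above concert.
G4 → E5
A4 → F#5
F#3 → D#4
A4 → F#5

E5 F#5 D#4 F#5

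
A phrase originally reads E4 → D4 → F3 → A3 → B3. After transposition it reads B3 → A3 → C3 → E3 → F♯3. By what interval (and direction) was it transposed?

down a perfect fourth

From E4 to B3 is 4 letter names — a fourth of some quality.
B3 to E4 is 5 semitones, which makes it a perfect fourth; the second version is lower, so the direction is down.
Checking another pair — B3 → F#3 — gives the same interval.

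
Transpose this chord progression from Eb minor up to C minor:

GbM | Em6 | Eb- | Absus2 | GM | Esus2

Eb minor up to C minor is a major sixth; each chord root moves by that interval while the quality stays the same.
GbM: root Gb up a major sixth → Eb, giving EbM.
Em6: root E up a major sixth → C#, giving C#m6.
Eb-: root Eb up a major sixth → C, giving C-.
Absus2: root Ab up a major sixth → F, giving Fsus2.
GM: root G up a major sixth → E, giving EM.
Esus2: root E up a major sixth → C#, giving C#sus2.

EbM C#m6 C- Fsus2 EM C#sus2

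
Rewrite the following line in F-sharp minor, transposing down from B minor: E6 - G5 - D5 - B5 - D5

From B down to F-sharp is a perfect fourth; apply that to each pitch.
E6 gives B5
G5 gives D5
D5 gives A4
B5 gives F#5
D5 gives A4

B5 D5 A4 F#5 A4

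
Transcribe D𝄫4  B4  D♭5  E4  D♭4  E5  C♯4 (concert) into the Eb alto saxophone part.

Bbb4 G#5 Bb5 C#5 Bb4 C#6 A#4

Written C4 sounds as Eb3 on the Eb alto saxophone, so concert pitches are written a major sixth up.
Dbb4 becomes Bbb4
B4 becomes G#5
Db5 becomes Bb5
E4 becomes C#5
Db4 becomes Bb4
E5 becomes C#6
C#4 becomes A#4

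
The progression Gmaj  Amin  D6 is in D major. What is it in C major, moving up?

Fmaj Gmin C6

D major up to C major is a minor seventh; each chord root moves by that interval while the quality stays the same.
Gmaj: root G up a minor seventh → F, giving Fmaj.
Amin: root A up a minor seventh → G, giving Gmin.
D6: root D up a minor seventh → C, giving C6.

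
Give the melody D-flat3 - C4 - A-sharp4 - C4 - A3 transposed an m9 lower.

Db3 → C2
C4 → B2
A#4 → G##3
C4 → B2
A3 → G#2

C2 B2 G##3 B2 G#2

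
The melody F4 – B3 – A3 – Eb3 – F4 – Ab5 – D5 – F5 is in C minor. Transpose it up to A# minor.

D#5 G##4 F##4 C#4 D#5 F#6 B#5 D#6

C minor to A# minor up is an augmented sixth, so every note moves up by that interval.
F4 → D#5
B3 → G##4
A3 → F##4
Eb3 → C#4
F4 → D#5
Ab5 → F#6
D5 → B#5
F5 → D#6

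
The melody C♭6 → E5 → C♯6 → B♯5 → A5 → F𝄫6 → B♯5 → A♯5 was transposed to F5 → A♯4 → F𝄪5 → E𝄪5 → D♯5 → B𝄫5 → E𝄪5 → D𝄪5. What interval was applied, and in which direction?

down a diminished fifth

From Cb6 to F5 is 5 letter names — a fifth of some quality.
F5 to Cb6 is 6 semitones, which makes it a diminished fifth; the second version is lower, so the direction is down.
Checking another pair — A#5 → D##5 — gives the same interval.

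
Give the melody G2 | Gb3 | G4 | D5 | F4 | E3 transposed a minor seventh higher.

F3 Fb4 F5 C6 Eb5 D4

G2: a seventh up reaches F, and 10 semitones makes it F3.
Gb3: a seventh up reaches F, and 10 semitones makes it Fb4.
G4 up a minor seventh is F5.
A minor seventh up from D5 gives C6.
F4 up a minor seventh is Eb5.
E3 up a minor seventh is D4.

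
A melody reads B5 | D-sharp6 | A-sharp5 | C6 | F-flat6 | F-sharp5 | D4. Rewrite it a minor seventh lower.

C#5 E#5 B#4 D5 Gb5 G#4 E3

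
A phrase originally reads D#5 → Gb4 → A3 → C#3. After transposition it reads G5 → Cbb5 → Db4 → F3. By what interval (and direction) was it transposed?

up a diminished fourth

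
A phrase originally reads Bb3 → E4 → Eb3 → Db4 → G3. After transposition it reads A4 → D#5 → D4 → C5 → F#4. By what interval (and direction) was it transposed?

Take the first pair: Bb3 → A4. B to A spans 7 letter names, so the interval is some kind of seventh.
Bb3 to A4 is 11 semitones, which makes it a major seventh; the second version is higher, so the direction is up.
Checking another pair — G3 → F#4 — gives the same interval.

up a major seventh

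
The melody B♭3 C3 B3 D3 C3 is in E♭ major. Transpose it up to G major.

D4 E3 D#4 F#3 E3

E♭ major to G major up is a major third, so every note moves up by that interval.
Bb3 → D4
C3 → E3
B3 → D#4
D3 → F#3
C3 → E3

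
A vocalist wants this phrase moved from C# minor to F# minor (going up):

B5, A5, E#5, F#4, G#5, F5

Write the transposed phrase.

E6 D6 A#5 B4 C#6 Bb5

From C# up to F# is a perfect fourth; apply that to each pitch.
B5 -> E6
A5 -> D6
E#5 -> A#5
F#4 -> B4
G#5 -> C#6
F5 -> Bb5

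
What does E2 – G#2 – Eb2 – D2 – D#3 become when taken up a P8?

E3 G#3 Eb3 D3 D#4

E2 gives E3
G#2 gives G#3
Eb2 gives Eb3
D2 gives D3
D#3 gives D#4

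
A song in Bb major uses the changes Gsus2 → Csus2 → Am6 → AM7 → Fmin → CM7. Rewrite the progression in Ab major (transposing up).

Fsus2 Bbsus2 Gm6 GM7 Ebmin BbM7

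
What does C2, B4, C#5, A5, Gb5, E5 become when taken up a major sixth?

C2 → A2
B4 → G#5
C#5 → A#5
A5 → F#6
Gb5 → Eb6
E5 → C#6

A2 G#5 A#5 F#6 Eb6 C#6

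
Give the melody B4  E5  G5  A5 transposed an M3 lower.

G4 C5 Eb5 F5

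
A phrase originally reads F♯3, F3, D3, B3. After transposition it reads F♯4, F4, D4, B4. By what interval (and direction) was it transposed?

up a perfect octave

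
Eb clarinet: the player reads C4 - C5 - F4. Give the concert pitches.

Eb4 Eb5 Ab4

Written C4 on the Eb clarinet sounds as Eb4, a minor third higher; apply that shift to every note.
C4 gives Eb4
C5 gives Eb5
F4 gives Ab4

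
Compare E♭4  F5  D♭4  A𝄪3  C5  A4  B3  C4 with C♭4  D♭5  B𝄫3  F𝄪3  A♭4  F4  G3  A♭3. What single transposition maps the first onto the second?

down a major third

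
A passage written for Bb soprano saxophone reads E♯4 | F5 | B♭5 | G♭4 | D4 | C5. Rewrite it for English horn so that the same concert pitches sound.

A#4 Bb5 Eb6 Cb5 G4 F5

First find concert pitch: the Bb soprano saxophone sounds a major second below written, so E♯4 F5 B♭5 G♭4 D4 C5 sounds D#4 Eb5 Ab5 Fb4 C4 Bb4.
Then write for English horn: it sounds a perfect fifth below written, so the part must be a perfect fifth above concert.
D#4 → A#4
Eb5 → Bb5
Ab5 → Eb6
Fb4 → Cb5
C4 → G4
Bb4 → F5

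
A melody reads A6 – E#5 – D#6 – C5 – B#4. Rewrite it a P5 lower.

D6 A#4 G#5 F4 E#4

A6 down a perfect fifth is D6.
E#5: a fifth down reaches A, and 7 semitones makes it A#4.
A perfect fifth down from D#6 gives G#5.
C5 down a perfect fifth is F4.
B#4: a fifth down reaches E, and 7 semitones makes it E#4.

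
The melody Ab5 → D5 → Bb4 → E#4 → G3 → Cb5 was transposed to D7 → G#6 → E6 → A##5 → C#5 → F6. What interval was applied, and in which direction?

up an augmented eleventh

Take the first pair: Ab5 → D7. A to D spans 11 letter names, so the interval is some kind of eleventh.
Ab5 to D7 is 18 semitones, which makes it an augmented eleventh; the second version is higher, so the direction is up.
Checking another pair — Cb5 → F6 — gives the same interval.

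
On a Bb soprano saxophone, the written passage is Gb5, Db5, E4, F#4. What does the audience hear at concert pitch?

The Bb soprano saxophone sounds a major second below written, so transpose each written note down a major second.
Gb5 becomes Fb5
Db5 becomes Cb5
E4 becomes D4
F#4 becomes E4

Fb5 Cb5 D4 E4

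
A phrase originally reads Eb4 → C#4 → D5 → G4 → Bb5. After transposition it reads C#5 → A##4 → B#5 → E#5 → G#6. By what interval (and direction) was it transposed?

Take the first pair: Eb4 → C#5. E to C spans 6 letter names, so the interval is some kind of sixth.
Eb4 to C#5 is 10 semitones, which makes it an augmented sixth; the second version is higher, so the direction is up.
Checking another pair — Bb5 → G#6 — gives the same interval.

up an augmented sixth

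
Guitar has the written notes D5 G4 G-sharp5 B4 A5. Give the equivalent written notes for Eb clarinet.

First find concert pitch: the guitar sounds a perfect octave below written, so D5 G4 G-sharp5 B4 A5 sounds D4 G3 G#4 B3 A4.
Then write for Eb clarinet: it sounds a minor third above written, so the part must be a minor third below concert.
D4 → B3
G3 → E3
G#4 → E#4
B3 → G#3
A4 → F#4

B3 E3 E#4 G#3 F#4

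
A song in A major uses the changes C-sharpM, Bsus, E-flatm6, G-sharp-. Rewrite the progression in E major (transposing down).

G#M F#sus Bbm6 D#-

A major down to E major is a perfect fourth; each chord root moves by that interval while the quality stays the same.
C-sharpM: root C-sharp down a perfect fourth → G#, giving G#M.
Bsus: root B down a perfect fourth → F#, giving F#sus.
E-flatm6: root E-flat down a perfect fourth → Bb, giving Bbm6.
G-sharp-: root G-sharp down a perfect fourth → D#, giving D#-.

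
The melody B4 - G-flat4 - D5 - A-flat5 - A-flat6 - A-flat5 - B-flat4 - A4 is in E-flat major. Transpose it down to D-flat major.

A4 Fb4 C5 Gb5 Gb6 Gb5 Ab4 G4

From E-flat down to D-flat is a major second; apply that to each pitch.
B4 becomes A4
Gb4 becomes Fb4
D5 becomes C5
Ab5 becomes Gb5
Ab6 becomes Gb6
Ab5 becomes Gb5
Bb4 becomes Ab4
A4 becomes G4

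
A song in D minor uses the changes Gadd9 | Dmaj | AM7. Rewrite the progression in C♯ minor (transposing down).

F#add9 C#maj G#M7

D minor down to C♯ minor is a minor second; each chord root moves by that interval while the quality stays the same.
Gadd9: root G down a minor second → F#, giving F#add9.
Dmaj: root D down a minor second → C#, giving C#maj.
AM7: root A down a minor second → G#, giving G#M7.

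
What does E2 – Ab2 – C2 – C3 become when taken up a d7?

Db3 Gbb3 Bbb2 Bbb3

E2 gives Db3
Ab2 gives Gbb3
C2 gives Bbb2
C3 gives Bbb3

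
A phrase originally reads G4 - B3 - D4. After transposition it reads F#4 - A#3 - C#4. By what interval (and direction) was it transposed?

down a minor second

Take the first pair: G4 → F#4. G to F spans 2 letter names, so the interval is some kind of second.
F#4 to G4 is 1 semitone, which makes it a minor second; the second version is lower, so the direction is down.
Checking another pair — D4 → C#4 — gives the same interval.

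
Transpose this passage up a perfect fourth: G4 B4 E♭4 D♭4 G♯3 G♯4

G4 gives C5
B4 gives E5
Eb4 gives Ab4
Db4 gives Gb4
G#3 gives C#4
G#4 gives C#5

C5 E5 Ab4 Gb4 C#4 C#5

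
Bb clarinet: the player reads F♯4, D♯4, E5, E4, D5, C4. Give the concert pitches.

The Bb clarinet sounds a major second below written, so transpose each written note down a major second.
F#4 gives E4
D#4 gives C#4
E5 gives D5
E4 gives D4
D5 gives C5
C4 gives Bb3

E4 C#4 D5 D4 C5 Bb3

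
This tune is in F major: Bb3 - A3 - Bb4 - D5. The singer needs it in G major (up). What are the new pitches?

F major to G major up is a major second, so every note moves up by that interval.
Bb3 to C4
A3 to B3
Bb4 to C5
D5 to E5

C4 B3 C5 E5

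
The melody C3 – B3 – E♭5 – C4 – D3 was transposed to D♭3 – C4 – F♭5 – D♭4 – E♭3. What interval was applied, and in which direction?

up a minor second

Take the first pair: C3 → Db3. C to D spans 2 letter names, so the interval is some kind of second.
C3 to Db3 is 1 semitone, which makes it a minor second; the second version is higher, so the direction is up.
Checking another pair — D3 → Eb3 — gives the same interval.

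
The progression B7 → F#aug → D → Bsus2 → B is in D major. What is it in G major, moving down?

E7 Baug G Esus2 E

D major down to G major is a perfect fifth; each chord root moves by that interval while the quality stays the same.
B7: root B down a perfect fifth → E, giving E7.
F#aug: root F# down a perfect fifth → B, giving Baug.
D: root D down a perfect fifth → G, giving G.
Bsus2: root B down a perfect fifth → E, giving Esus2.
B: root B down a perfect fifth → E, giving E.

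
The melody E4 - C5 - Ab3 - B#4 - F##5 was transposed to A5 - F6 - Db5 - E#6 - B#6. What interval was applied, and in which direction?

Take the first pair: E4 → A5. E to A spans 11 letter names, so the interval is some kind of eleventh.
E4 to A5 is 17 semitones, which makes it a perfect eleventh; the second version is higher, so the direction is up.
Checking another pair — F##5 → B#6 — gives the same interval.

up a perfect eleventh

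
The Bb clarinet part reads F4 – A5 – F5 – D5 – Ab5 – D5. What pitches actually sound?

Written C4 on the Bb clarinet sounds as Bb3, a major second lower; apply that shift to every note.
F4 gives Eb4
A5 gives G5
F5 gives Eb5
D5 gives C5
Ab5 gives Gb5
D5 gives C5

Eb4 G5 Eb5 C5 Gb5 C5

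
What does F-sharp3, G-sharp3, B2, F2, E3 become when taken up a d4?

Bb3 C4 Eb3 Bbb2 Ab3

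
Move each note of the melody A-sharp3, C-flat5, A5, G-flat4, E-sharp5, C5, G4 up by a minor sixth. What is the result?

F#4 Abb5 F6 Ebb5 C#6 Ab5 Eb5

A#3: a sixth up reaches F, and 8 semitones makes it F#4.
Cb5 up a minor sixth is Abb5.
A5 up a minor sixth is F6.
A minor sixth up from Gb4 gives Ebb5.
A minor sixth up from E#5 gives C#6.
A minor sixth up from C5 gives Ab5.
G4 up a minor sixth is Eb5.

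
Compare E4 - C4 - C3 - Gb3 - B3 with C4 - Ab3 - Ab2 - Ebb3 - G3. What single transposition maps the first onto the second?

Take the first pair: E4 → C4. E to C spans 3 letter names, so the interval is some kind of third.
C4 to E4 is 4 semitones, which makes it a major third; the second version is lower, so the direction is down.
Checking another pair — B3 → G3 — gives the same interval.

down a major third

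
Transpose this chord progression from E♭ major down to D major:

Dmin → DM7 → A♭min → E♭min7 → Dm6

E♭ major down to D major is a minor second; each chord root moves by that interval while the quality stays the same.
Dmin: root D down a minor second → C#, giving C#min.
DM7: root D down a minor second → C#, giving C#M7.
A♭min: root A♭ down a minor second → G, giving Gmin.
E♭min7: root E♭ down a minor second → D, giving Dmin7.
Dm6: root D down a minor second → C#, giving C#m6.

C#min C#M7 Gmin Dmin7 C#m6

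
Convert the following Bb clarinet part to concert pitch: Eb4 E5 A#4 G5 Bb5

Db4 D5 G#4 F5 Ab5

Written C4 on the Bb clarinet sounds as Bb3, a major second lower; apply that shift to every note.
Eb4 to Db4
E5 to D5
A#4 to G#4
G5 to F5
Bb5 to Ab5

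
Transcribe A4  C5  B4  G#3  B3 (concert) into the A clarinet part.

C5 Eb5 D5 B3 D4

The A clarinet sounds a minor third below written, so the written part must be a minor third above concert — transpose each note up.
A4 → C5
C5 → Eb5
B4 → D5
G#3 → B3
B3 → D4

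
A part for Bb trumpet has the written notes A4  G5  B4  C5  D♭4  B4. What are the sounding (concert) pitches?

Written C4 on the Bb trumpet sounds as Bb3, a major second lower; apply that shift to every note.
A4 to G4
G5 to F5
B4 to A4
C5 to Bb4
Db4 to Cb4
B4 to A4

G4 F5 A4 Bb4 Cb4 A4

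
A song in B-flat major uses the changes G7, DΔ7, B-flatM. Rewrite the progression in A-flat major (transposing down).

F7 CΔ7 AbM

B-flat major down to A-flat major is a major second; each chord root moves by that interval while the quality stays the same.
G7: root G down a major second → F, giving F7.
DΔ7: root D down a major second → C, giving CΔ7.
B-flatM: root B-flat down a major second → Ab, giving AbM.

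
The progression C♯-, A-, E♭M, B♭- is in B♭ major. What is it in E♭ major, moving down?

F#- D- AbM Eb-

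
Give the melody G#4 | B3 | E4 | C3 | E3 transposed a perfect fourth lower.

D#4 F#3 B3 G2 B2

G#4 -> D#4
B3 -> F#3
E4 -> B3
C3 -> G2
E3 -> B2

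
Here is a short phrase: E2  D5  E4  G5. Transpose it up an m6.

E2 up a minor sixth is C3.
D5: a sixth up reaches B, and 8 semitones makes it Bb5.
E4 up a minor sixth is C5.
G5: a sixth up reaches E, and 8 semitones makes it Eb6.

C3 Bb5 C5 Eb6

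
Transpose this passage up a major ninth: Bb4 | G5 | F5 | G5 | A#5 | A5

Bb4 gives C6
G5 gives A6
F5 gives G6
G5 gives A6
A#5 gives B#6
A5 gives B6

C6 A6 G6 A6 B#6 B6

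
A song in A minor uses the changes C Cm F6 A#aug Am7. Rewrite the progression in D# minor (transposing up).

A minor up to D# minor is an augmented fourth; each chord root moves by that interval while the quality stays the same.
C: root C up an augmented fourth → F#, giving F#.
Cm: root C up an augmented fourth → F#, giving F#m.
F6: root F up an augmented fourth → B, giving B6.
A#aug: root A# up an augmented fourth → D##, giving D##aug.
Am7: root A up an augmented fourth → D#, giving D#m7.

F# F#m B6 D##aug D#m7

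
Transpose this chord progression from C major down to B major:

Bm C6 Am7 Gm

C major down to B major is a minor second; each chord root moves by that interval while the quality stays the same.
Bm: root B down a minor second → A#, giving A#m.
C6: root C down a minor second → B, giving B6.
Am7: root A down a minor second → G#, giving G#m7.
Gm: root G down a minor second → F#, giving F#m.

A#m B6 G#m7 F#m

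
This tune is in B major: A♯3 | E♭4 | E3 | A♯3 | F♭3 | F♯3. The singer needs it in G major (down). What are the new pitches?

F#3 Cb4 C3 F#3 Dbb3 D3

B major to G major down is a major third, so every note moves down by that interval.
A#3 → F#3
Eb4 → Cb4
E3 → C3
A#3 → F#3
Fb3 → Dbb3
F#3 → D3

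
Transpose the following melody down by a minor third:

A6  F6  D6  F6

F#6 D6 B5 D6

A minor third down from A6 gives F#6.
A minor third down from F6 gives D6.
A minor third down from D6 gives B5.
F6 down a minor third is D6.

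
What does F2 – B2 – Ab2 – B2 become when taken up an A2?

G#2 C##3 B2 C##3

F2: a second up reaches G, and 3 semitones makes it G#2.
B2 up an augmented second is C##3.
An augmented second up from Ab2 gives B2.
An augmented second up from B2 gives C##3.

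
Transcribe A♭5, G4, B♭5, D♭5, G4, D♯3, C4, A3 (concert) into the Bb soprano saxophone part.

The Bb soprano saxophone sounds a major second below written, so the written part must be a major second above concert — transpose each note up.
Ab5 → Bb5
G4 → A4
Bb5 → C6
Db5 → Eb5
G4 → A4
D#3 → E#3
C4 → D4
A3 → B3

Bb5 A4 C6 Eb5 A4 E#3 D4 B3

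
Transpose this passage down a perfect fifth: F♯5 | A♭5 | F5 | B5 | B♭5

B4 Db5 Bb4 E5 Eb5

F#5 gives B4
Ab5 gives Db5
F5 gives Bb4
B5 gives E5
Bb5 gives Eb5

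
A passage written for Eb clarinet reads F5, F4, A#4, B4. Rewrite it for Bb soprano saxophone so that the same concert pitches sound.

First find concert pitch: the Eb clarinet sounds a minor third above written, so F5 F4 A#4 B4 sounds Ab5 Ab4 C#5 D5.
Then write for Bb soprano saxophone: it sounds a major second below written, so the part must be a major second above concert.
Ab5 → Bb5
Ab4 → Bb4
C#5 → D#5
D5 → E5

Bb5 Bb4 D#5 E5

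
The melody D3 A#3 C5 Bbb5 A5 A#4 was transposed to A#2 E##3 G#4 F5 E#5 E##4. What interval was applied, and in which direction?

down a diminished fourth

Take the first pair: D3 → A#2. D to A spans 4 letter names, so the interval is some kind of fourth.
A#2 to D3 is 4 semitones, which makes it a diminished fourth; the second version is lower, so the direction is down.
Checking another pair — A#4 → E##4 — gives the same interval.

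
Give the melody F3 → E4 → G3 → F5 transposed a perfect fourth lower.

C3 B3 D3 C5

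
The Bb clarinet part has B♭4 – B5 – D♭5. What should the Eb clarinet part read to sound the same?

F4 F#5 Ab4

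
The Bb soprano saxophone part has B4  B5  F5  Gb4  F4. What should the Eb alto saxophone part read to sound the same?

F#5 F#6 C6 Db5 C5

First find concert pitch: the Bb soprano saxophone sounds a major second below written, so B4 B5 F5 Gb4 F4 sounds A4 A5 Eb5 Fb4 Eb4.
Then write for Eb alto saxophone: it sounds a major sixth below written, so the part must be a major sixth above concert.
A4 → F#5
A5 → F#6
Eb5 → C6
Fb4 → Db5
Eb4 → C5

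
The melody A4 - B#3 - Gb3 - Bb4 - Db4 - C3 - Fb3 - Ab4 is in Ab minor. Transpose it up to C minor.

C#5 D##4 Bb3 D5 F4 E3 Ab3 C5

From Ab up to C is a major third; apply that to each pitch.
A4 → C#5
B#3 → D##4
Gb3 → Bb3
Bb4 → D5
Db4 → F4
C3 → E3
Fb3 → Ab3
Ab4 → C5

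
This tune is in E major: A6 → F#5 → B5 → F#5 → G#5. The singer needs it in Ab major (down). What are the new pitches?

Db6 Bb4 Eb5 Bb4 C5

E major to Ab major down is an augmented fifth, so every note moves down by that interval.
A6 -> Db6
F#5 -> Bb4
B5 -> Eb5
F#5 -> Bb4
G#5 -> C5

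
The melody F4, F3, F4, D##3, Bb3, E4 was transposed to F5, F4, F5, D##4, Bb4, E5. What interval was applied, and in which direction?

up a perfect octave

Take the first pair: F4 → F5. F to F spans 8 letter names, so the interval is some kind of octave.
F4 to F5 is 12 semitones, which makes it a perfect octave; the second version is higher, so the direction is up.
Checking another pair — E4 → E5 — gives the same interval.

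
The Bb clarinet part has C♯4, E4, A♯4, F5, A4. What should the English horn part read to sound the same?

F#4 A4 D#5 Bb5 D5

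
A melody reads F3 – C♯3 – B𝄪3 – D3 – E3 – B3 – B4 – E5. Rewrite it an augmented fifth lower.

F3 to Bbb2
C#3 to F2
B##3 to E#3
D3 to Gb2
E3 to Ab2
B3 to Eb3
B4 to Eb4
E5 to Ab4

Bbb2 F2 E#3 Gb2 Ab2 Eb3 Eb4 Ab4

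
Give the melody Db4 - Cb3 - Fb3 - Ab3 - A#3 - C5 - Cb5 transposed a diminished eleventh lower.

A2 G1 C2 E2 E##2 G#3 G3

Db4 → A2
Cb3 → G1
Fb3 → C2
Ab3 → E2
A#3 → E##2
C5 → G#3
Cb5 → G3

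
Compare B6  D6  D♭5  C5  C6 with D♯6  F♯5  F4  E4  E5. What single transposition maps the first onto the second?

Take the first pair: B6 → D#6. B to D spans 6 letter names, so the interval is some kind of sixth.
D#6 to B6 is 8 semitones, which makes it a minor sixth; the second version is lower, so the direction is down.
Checking another pair — C6 → E5 — gives the same interval.

down a minor sixth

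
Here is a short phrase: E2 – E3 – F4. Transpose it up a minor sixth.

A minor sixth up from E2 gives C3.
A minor sixth up from E3 gives C4.
F4: a sixth up reaches D, and 8 semitones makes it Db5.

C3 C4 Db5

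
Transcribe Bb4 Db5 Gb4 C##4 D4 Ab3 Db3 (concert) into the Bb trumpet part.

Written C4 sounds as Bb3 on the Bb trumpet, so concert pitches are written a major second up.
Bb4 -> C5
Db5 -> Eb5
Gb4 -> Ab4
C##4 -> D##4
D4 -> E4
Ab3 -> Bb3
Db3 -> Eb3

C5 Eb5 Ab4 D##4 E4 Bb3 Eb3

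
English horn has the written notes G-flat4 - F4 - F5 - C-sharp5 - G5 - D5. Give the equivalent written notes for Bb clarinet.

First find concert pitch: the English horn sounds a perfect fifth below written, so G-flat4 F4 F5 C-sharp5 G5 D5 sounds Cb4 Bb3 Bb4 F#4 C5 G4.
Then write for Bb clarinet: it sounds a major second below written, so the part must be a major second above concert.
Cb4 → Db4
Bb3 → C4
Bb4 → C5
F#4 → G#4
C5 → D5
G4 → A4

Db4 C4 C5 G#4 D5 A4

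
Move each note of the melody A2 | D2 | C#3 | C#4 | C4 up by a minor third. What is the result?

A2 up a minor third is C3.
A minor third up from D2 gives F2.
C#3 up a minor third is E3.
C#4: a third up reaches E, and 3 semitones makes it E4.
A minor third up from C4 gives Eb4.

C3 F2 E3 E4 Eb4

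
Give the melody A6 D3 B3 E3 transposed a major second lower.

G6 C3 A3 D3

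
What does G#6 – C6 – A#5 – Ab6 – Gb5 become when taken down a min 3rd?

E#6 A5 F##5 F6 Eb5

A minor third down from G#6 gives E#6.
A minor third down from C6 gives A5.
A#5 down a minor third is F##5.
A minor third down from Ab6 gives F6.
Gb5 down a minor third is Eb5.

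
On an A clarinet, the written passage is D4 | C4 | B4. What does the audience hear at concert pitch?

Written C4 on the A clarinet sounds as A3, a minor third lower; apply that shift to every note.
D4 to B3
C4 to A3
B4 to G#4

B3 A3 G#4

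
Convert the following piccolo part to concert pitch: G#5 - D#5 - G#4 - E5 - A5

G#6 D#6 G#5 E6 A6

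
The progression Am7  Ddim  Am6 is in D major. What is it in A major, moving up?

Em7 Adim Em6

D major up to A major is a perfect fifth; each chord root moves by that interval while the quality stays the same.
Am7: root A up a perfect fifth → E, giving Em7.
Ddim: root D up a perfect fifth → A, giving Adim.
Am6: root A up a perfect fifth → E, giving Em6.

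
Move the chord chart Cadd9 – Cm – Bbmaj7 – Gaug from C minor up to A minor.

C minor up to A minor is a major sixth; each chord root moves by that interval while the quality stays the same.
Cadd9: root C up a major sixth → A, giving Aadd9.
Cm: root C up a major sixth → A, giving Am.
Bbmaj7: root Bb up a major sixth → G, giving Gmaj7.
Gaug: root G up a major sixth → E, giving Eaug.

Aadd9 Am Gmaj7 Eaug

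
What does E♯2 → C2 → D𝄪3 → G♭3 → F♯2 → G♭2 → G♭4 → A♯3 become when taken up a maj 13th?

C##4 A3 B##4 Eb5 D#4 Eb4 Eb6 F##5

E#2 -> C##4
C2 -> A3
D##3 -> B##4
Gb3 -> Eb5
F#2 -> D#4
Gb2 -> Eb4
Gb4 -> Eb6
A#3 -> F##5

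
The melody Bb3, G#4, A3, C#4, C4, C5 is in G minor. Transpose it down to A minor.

C3 A#3 B2 D#3 D3 D4

G minor to A minor down is a minor seventh, so every note moves down by that interval.
Bb3 -> C3
G#4 -> A#3
A3 -> B2
C#4 -> D#3
C4 -> D3
C5 -> D4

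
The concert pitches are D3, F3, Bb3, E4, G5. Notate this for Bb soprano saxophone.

E3 G3 C4 F#4 A5

Written C4 sounds as Bb3 on the Bb soprano saxophone, so concert pitches are written a major second up.
D3 becomes E3
F3 becomes G3
Bb3 becomes C4
E4 becomes F#4
G5 becomes A5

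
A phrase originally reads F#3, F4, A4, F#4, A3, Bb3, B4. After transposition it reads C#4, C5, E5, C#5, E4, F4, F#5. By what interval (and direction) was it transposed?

up a perfect fifth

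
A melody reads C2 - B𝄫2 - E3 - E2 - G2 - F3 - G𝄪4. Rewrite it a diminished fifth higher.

C2 up a diminished fifth is Gb2.
Bbb2 up a diminished fifth is Fbb3.
A diminished fifth up from E3 gives Bb3.
A diminished fifth up from E2 gives Bb2.
G2 up a diminished fifth is Db3.
F3 up a diminished fifth is Cb4.
A diminished fifth up from G##4 gives D#5.

Gb2 Fbb3 Bb3 Bb2 Db3 Cb4 D#5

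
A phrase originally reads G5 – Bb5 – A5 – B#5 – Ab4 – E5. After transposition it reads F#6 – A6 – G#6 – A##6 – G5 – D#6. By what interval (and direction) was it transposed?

From G5 to F#6 is 7 letter names — a seventh of some quality.
G5 to F#6 is 11 semitones, which makes it a major seventh; the second version is higher, so the direction is up.
Checking another pair — E5 → D#6 — gives the same interval.

up a major seventh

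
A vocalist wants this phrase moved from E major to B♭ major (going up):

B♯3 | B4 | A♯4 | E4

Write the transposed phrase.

From E up to B♭ is a diminished fifth; apply that to each pitch.
B#3 -> F#4
B4 -> F5
A#4 -> E5
E4 -> Bb4

F#4 F5 E5 Bb4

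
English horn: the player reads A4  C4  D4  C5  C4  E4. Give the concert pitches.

Written C4 on the English horn sounds as F3, a perfect fifth lower; apply that shift to every note.
A4 -> D4
C4 -> F3
D4 -> G3
C5 -> F4
C4 -> F3
E4 -> A3

D4 F3 G3 F4 F3 A3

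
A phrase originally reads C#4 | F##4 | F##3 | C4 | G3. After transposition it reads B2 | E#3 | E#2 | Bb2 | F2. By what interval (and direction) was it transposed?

Take the first pair: C#4 → B2. C to B spans 9 letter names, so the interval is some kind of ninth.
B2 to C#4 is 14 semitones, which makes it a major ninth; the second version is lower, so the direction is down.
Checking another pair — G3 → F2 — gives the same interval.

down a major ninth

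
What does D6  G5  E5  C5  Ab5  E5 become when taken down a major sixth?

D6: a sixth down reaches F, and 9 semitones makes it F5.
G5: a sixth down reaches B, and 9 semitones makes it Bb4.
E5 down a major sixth is G4.
A major sixth down from C5 gives Eb4.
Ab5 down a major sixth is Cb5.
E5 down a major sixth is G4.

F5 Bb4 G4 Eb4 Cb5 G4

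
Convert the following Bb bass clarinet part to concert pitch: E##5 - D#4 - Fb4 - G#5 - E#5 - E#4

D##4 C#3 Ebb3 F#4 D#4 D#3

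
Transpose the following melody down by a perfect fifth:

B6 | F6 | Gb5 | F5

B6 → E6
F6 → Bb5
Gb5 → Cb5
F5 → Bb4

E6 Bb5 Cb5 Bb4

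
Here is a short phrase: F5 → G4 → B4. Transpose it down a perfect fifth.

Bb4 C4 E4

A perfect fifth down from F5 gives Bb4.
A perfect fifth down from G4 gives C4.
A perfect fifth down from B4 gives E4.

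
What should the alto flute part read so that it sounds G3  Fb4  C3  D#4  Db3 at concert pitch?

C4 Bbb4 F3 G#4 Gb3

Written C4 sounds as G3 on the alto flute, so concert pitches are written a perfect fourth up.
G3 to C4
Fb4 to Bbb4
C3 to F3
D#4 to G#4
Db3 to Gb3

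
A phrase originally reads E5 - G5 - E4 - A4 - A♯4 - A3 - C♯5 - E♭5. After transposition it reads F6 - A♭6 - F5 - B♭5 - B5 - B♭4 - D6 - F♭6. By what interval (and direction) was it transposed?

up a minor ninth

Take the first pair: E5 → F6. E to F spans 9 letter names, so the interval is some kind of ninth.
E5 to F6 is 13 semitones, which makes it a minor ninth; the second version is higher, so the direction is up.
Checking another pair — Eb5 → Fb6 — gives the same interval.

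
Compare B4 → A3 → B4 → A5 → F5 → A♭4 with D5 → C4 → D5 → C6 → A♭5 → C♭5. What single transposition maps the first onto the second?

Take the first pair: B4 → D5. B to D spans 3 letter names, so the interval is some kind of third.
B4 to D5 is 3 semitones, which makes it a minor third; the second version is higher, so the direction is up.
Checking another pair — Ab4 → Cb5 — gives the same interval.

up a minor third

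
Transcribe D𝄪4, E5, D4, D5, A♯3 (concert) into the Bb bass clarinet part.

The Bb bass clarinet sounds a major ninth below written, so the written part must be a major ninth above concert — transpose each note up.
D##4 gives E##5
E5 gives F#6
D4 gives E5
D5 gives E6
A#3 gives B#4

E##5 F#6 E5 E6 B#4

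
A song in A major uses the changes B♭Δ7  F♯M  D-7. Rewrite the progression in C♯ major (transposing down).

DΔ7 A#M F#-7

A major down to C♯ major is a minor sixth; each chord root moves by that interval while the quality stays the same.
B♭Δ7: root B♭ down a minor sixth → D, giving DΔ7.
F♯M: root F♯ down a minor sixth → A#, giving A#M.
D-7: root D down a minor sixth → F#, giving F#-7.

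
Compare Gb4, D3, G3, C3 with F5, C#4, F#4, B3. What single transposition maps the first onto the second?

up a major seventh

From Gb4 to F5 is 7 letter names — a seventh of some quality.
Gb4 to F5 is 11 semitones, which makes it a major seventh; the second version is higher, so the direction is up.
Checking another pair — C3 → B3 — gives the same interval.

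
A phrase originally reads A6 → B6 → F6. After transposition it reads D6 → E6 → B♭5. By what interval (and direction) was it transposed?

Take the first pair: A6 → D6. A to D spans 5 letter names, so the interval is some kind of fifth.
D6 to A6 is 7 semitones, which makes it a perfect fifth; the second version is lower, so the direction is down.
Checking another pair — F6 → Bb5 — gives the same interval.

down a perfect fifth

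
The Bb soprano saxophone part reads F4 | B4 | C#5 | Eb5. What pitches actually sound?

Written C4 on the Bb soprano saxophone sounds as Bb3, a major second lower; apply that shift to every note.
F4 becomes Eb4
B4 becomes A4
C#5 becomes B4
Eb5 becomes Db5

Eb4 A4 B4 Db5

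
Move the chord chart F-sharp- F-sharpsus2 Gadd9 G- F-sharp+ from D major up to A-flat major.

D major up to A-flat major is a diminished fifth; each chord root moves by that interval while the quality stays the same.
F-sharp-: root F-sharp up a diminished fifth → C, giving C-.
F-sharpsus2: root F-sharp up a diminished fifth → C, giving Csus2.
Gadd9: root G up a diminished fifth → Db, giving Dbadd9.
G-: root G up a diminished fifth → Db, giving Db-.
F-sharp+: root F-sharp up a diminished fifth → C, giving C+.

C- Csus2 Dbadd9 Db- C+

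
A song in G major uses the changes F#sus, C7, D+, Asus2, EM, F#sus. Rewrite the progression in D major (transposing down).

G major down to D major is a perfect fourth; each chord root moves by that interval while the quality stays the same.
F#sus: root F# down a perfect fourth → C#, giving C#sus.
C7: root C down a perfect fourth → G, giving G7.
D+: root D down a perfect fourth → A, giving A+.
Asus2: root A down a perfect fourth → E, giving Esus2.
EM: root E down a perfect fourth → B, giving BM.
F#sus: root F# down a perfect fourth → C#, giving C#sus.

C#sus G7 A+ Esus2 BM C#sus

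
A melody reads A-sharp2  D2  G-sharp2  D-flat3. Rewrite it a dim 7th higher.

A diminished seventh up from A#2 gives G3.
D2 up a diminished seventh is Cb3.
A diminished seventh up from G#2 gives F3.
Db3 up a diminished seventh is Cbb4.

G3 Cb3 F3 Cbb4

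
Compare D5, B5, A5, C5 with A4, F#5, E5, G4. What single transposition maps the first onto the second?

Take the first pair: D5 → A4. D to A spans 4 letter names, so the interval is some kind of fourth.
A4 to D5 is 5 semitones, which makes it a perfect fourth; the second version is lower, so the direction is down.
Checking another pair — C5 → G4 — gives the same interval.

down a perfect fourth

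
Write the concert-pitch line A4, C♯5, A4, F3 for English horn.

E5 G#5 E5 C4

The English horn sounds a perfect fifth below written, so the written part must be a perfect fifth above concert — transpose each note up.
A4 gives E5
C#5 gives G#5
A4 gives E5
F3 gives C4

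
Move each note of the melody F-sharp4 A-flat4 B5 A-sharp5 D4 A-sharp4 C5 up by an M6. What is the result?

A major sixth up from F#4 gives D#5.
Ab4: a sixth up reaches F, and 9 semitones makes it F5.
B5: a sixth up reaches G, and 9 semitones makes it G#6.
A#5 up a major sixth is F##6.
D4: a sixth up reaches B, and 9 semitones makes it B4.
A#4: a sixth up reaches F, and 9 semitones makes it F##5.
C5: a sixth up reaches A, and 9 semitones makes it A5.

D#5 F5 G#6 F##6 B4 F##5 A5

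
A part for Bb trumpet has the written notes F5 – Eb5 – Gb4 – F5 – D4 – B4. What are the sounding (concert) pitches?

Eb5 Db5 Fb4 Eb5 C4 A4

The Bb trumpet sounds a major second below written, so transpose each written note down a major second.
F5 -> Eb5
Eb5 -> Db5
Gb4 -> Fb4
F5 -> Eb5
D4 -> C4
B4 -> A4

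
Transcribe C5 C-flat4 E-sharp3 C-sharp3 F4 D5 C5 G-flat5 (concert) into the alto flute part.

Written C4 sounds as G3 on the alto flute, so concert pitches are written a perfect fourth up.
C5 → F5
Cb4 → Fb4
E#3 → A#3
C#3 → F#3
F4 → Bb4
D5 → G5
C5 → F5
Gb5 → Cb6

F5 Fb4 A#3 F#3 Bb4 G5 F5 Cb6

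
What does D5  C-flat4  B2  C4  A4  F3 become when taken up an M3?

A major third up from D5 gives F#5.
Cb4 up a major third is Eb4.
B2 up a major third is D#3.
A major third up from C4 gives E4.
A major third up from A4 gives C#5.
F3: a third up reaches A, and 4 semitones makes it A3.

F#5 Eb4 D#3 E4 C#5 A3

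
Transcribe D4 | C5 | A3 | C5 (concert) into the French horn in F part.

A4 G5 E4 G5

Written C4 sounds as F3 on the French horn in F, so concert pitches are written a perfect fifth up.
D4 gives A4
C5 gives G5
A3 gives E4
C5 gives G5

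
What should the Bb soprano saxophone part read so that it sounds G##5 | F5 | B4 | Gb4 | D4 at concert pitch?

A##5 G5 C#5 Ab4 E4

The Bb soprano saxophone sounds a major second below written, so the written part must be a major second above concert — transpose each note up.
G##5 gives A##5
F5 gives G5
B4 gives C#5
Gb4 gives Ab4
D4 gives E4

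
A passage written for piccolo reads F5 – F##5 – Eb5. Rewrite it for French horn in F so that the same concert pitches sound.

C7 C##7 Bb6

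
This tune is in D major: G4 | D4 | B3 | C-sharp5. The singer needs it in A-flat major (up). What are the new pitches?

Db5 Ab4 F4 G5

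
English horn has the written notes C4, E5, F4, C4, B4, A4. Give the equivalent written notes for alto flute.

Bb3 D5 Eb4 Bb3 A4 G4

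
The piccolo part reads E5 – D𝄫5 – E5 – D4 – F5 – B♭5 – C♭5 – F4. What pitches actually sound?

E6 Dbb6 E6 D5 F6 Bb6 Cb6 F5

Written C4 on the piccolo sounds as C5, a perfect octave higher; apply that shift to every note.
E5 gives E6
Dbb5 gives Dbb6
E5 gives E6
D4 gives D5
F5 gives F6
Bb5 gives Bb6
Cb5 gives Cb6
F4 gives F5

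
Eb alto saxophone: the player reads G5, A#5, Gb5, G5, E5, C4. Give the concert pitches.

Bb4 C#5 Bbb4 Bb4 G4 Eb3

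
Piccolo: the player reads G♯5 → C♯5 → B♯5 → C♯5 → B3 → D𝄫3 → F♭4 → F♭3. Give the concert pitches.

G#6 C#6 B#6 C#6 B4 Dbb4 Fb5 Fb4

The piccolo sounds a perfect octave above written, so transpose each written note up a perfect octave.
G#5 -> G#6
C#5 -> C#6
B#5 -> B#6
C#5 -> C#6
B3 -> B4
Dbb3 -> Dbb4
Fb4 -> Fb5
Fb3 -> Fb4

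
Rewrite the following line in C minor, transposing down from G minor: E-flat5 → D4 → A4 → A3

G minor to C minor down is a perfect fifth, so every note moves down by that interval.
Eb5 becomes Ab4
D4 becomes G3
A4 becomes D4
A3 becomes D3

Ab4 G3 D4 D3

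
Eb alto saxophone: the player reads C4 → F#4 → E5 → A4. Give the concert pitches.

The Eb alto saxophone sounds a major sixth below written, so transpose each written note down a major sixth.
C4 -> Eb3
F#4 -> A3
E5 -> G4
A4 -> C4

Eb3 A3 G4 C4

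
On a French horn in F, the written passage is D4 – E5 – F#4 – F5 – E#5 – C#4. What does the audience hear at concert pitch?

Written C4 on the French horn in F sounds as F3, a perfect fifth lower; apply that shift to every note.
D4 becomes G3
E5 becomes A4
F#4 becomes B3
F5 becomes Bb4
E#5 becomes A#4
C#4 becomes F#3

G3 A4 B3 Bb4 A#4 F#3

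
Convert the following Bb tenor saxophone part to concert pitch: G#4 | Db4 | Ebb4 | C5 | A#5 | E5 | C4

F#3 Cb3 Dbb3 Bb3 G#4 D4 Bb2

The Bb tenor saxophone sounds a major ninth below written, so transpose each written note down a major ninth.
G#4 -> F#3
Db4 -> Cb3
Ebb4 -> Dbb3
C5 -> Bb3
A#5 -> G#4
E5 -> D4
C4 -> Bb2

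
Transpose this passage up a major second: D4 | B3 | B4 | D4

E4 C#4 C#5 E4

A major second up from D4 gives E4.
B3 up a major second is C#4.
B4 up a major second is C#5.
A major second up from D4 gives E4.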